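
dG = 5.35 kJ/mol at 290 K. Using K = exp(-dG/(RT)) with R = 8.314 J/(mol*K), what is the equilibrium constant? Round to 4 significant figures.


dG is in kJ/mol; multiply by 1000 to match R in J/(mol*K).
RT = 8.314 * 290 = 2411.06 J/mol
exponent = -dG*1000 / (RT) = -(5.35*1000) / 2411.06 = -2.21894105
K = exp(-2.21894105)
K = 0.10872418, rounded to 4 significant figures:

0.1087


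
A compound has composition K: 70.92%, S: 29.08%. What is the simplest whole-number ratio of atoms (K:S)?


Assume 100 g of compound, divide each mass% by atomic mass to get moles, then normalize by the smallest to get a raw atom ratio.
Moles per 100 g: K: 70.92/39.098 = 1.8139, S: 29.08/32.065 = 0.9069
Raw ratio (divide by min = 0.9069): K: 2.0, S: 1.0
Multiply by 1 to clear fractions: K: 2.0 ~= 2, S: 1.0 ~= 1
Reduce by GCD to get the simplest whole-number ratio:

2:1


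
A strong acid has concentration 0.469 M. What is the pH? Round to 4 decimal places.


A strong acid dissociates completely, so [H+] equals the given concentration.
pH = -log10([H+]) = -log10(0.469)
pH = 0.32882716, rounded to 4 dp:

0.3288


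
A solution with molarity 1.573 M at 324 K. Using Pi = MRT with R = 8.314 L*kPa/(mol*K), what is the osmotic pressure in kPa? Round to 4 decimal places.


Osmotic pressure (van't Hoff): Pi = M*R*T.
RT = 8.314 * 324 = 2693.736
Pi = 1.573 * 2693.736
Pi = 4237.246728 kPa, rounded to 4 dp:

4237.2467 kPa


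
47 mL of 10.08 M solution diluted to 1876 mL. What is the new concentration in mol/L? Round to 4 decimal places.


Dilution: M1*V1 = M2*V2, solve for M2.
M2 = M1*V1 / V2
M2 = 10.08 * 47 / 1876
M2 = 473.76 / 1876
M2 = 0.25253731 mol/L, rounded to 4 dp:

0.2525 mol/L


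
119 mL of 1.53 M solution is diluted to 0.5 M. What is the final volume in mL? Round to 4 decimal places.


Dilution: M1*V1 = M2*V2, solve for V2.
V2 = M1*V1 / M2
V2 = 1.53 * 119 / 0.5
V2 = 182.07 / 0.5
V2 = 364.14 mL, rounded to 4 dp:

364.1400 mL


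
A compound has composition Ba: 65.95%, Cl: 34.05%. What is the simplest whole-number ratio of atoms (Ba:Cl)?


Assume 100 g of compound, divide each mass% by atomic mass to get moles, then normalize by the smallest to get a raw atom ratio.
Moles per 100 g: Ba: 65.95/137.327 = 0.4802, Cl: 34.05/35.453 = 0.9604
Raw ratio (divide by min = 0.4802): Ba: 1.0, Cl: 2.0
Multiply by 1 to clear fractions: Ba: 1.0 ~= 1, Cl: 2.0 ~= 2
Reduce by GCD to get the simplest whole-number ratio:

1:2


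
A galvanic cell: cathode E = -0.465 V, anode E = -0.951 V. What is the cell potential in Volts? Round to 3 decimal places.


Standard cell potential: E_cell = E_cathode - E_anode.
E_cell = -0.465 - (-0.951)
E_cell = 0.486 V, rounded to 3 dp:

0.486 V


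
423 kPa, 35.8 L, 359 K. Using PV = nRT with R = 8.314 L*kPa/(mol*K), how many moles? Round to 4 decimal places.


PV = nRT, solve for n = PV / (RT).
PV = 423 * 35.8 = 15143.4
RT = 8.314 * 359 = 2984.726
n = 15143.4 / 2984.726
n = 5.07363155 mol, rounded to 4 dp:

5.0736 mol


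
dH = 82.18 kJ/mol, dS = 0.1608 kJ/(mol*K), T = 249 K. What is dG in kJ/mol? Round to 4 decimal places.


Gibbs: dG = dH - T*dS (consistent units, dS already in kJ/(mol*K)).
T*dS = 249 * 0.1608 = 40.0392
dG = 82.18 - (40.0392)
dG = 42.1408 kJ/mol, rounded to 4 dp:

42.1408 kJ/mol


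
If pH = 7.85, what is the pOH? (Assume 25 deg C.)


At 25 deg C, pH + pOH = 14.
pOH = 14 - pH = 14 - 7.85
pOH = 6.15:

6.15


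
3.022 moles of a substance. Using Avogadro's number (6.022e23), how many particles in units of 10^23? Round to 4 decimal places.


N = n * NA, then divide by 1e23 for the requested units.
N / 1e23 = n * 6.022
N / 1e23 = 3.022 * 6.022
N / 1e23 = 18.198484, rounded to 4 dp:

18.1985


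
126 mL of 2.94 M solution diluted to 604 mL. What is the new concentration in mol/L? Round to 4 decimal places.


Dilution: M1*V1 = M2*V2, solve for M2.
M2 = M1*V1 / V2
M2 = 2.94 * 126 / 604
M2 = 370.44 / 604
M2 = 0.61331126 mol/L, rounded to 4 dp:

0.6133 mol/L


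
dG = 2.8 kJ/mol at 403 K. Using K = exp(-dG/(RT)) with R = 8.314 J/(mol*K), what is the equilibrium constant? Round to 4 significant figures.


dG is in kJ/mol; multiply by 1000 to match R in J/(mol*K).
RT = 8.314 * 403 = 3350.542 J/mol
exponent = -dG*1000 / (RT) = -(2.8*1000) / 3350.542 = -0.83568569
K = exp(-0.83568569)
K = 0.43357708, rounded to 4 significant figures:

0.4336


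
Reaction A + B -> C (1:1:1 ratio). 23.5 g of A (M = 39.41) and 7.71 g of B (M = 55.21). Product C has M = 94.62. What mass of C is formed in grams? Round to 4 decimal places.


Find moles of each reactant; the smaller value is the limiting reagent in a 1:1:1 reaction, so moles_C equals moles of the limiter.
n_A = mass_A / M_A = 23.5 / 39.41 = 0.596295 mol
n_B = mass_B / M_B = 7.71 / 55.21 = 0.139649 mol
Limiting reagent: B (smaller), n_limiting = 0.139649 mol
mass_C = n_limiting * M_C = 0.139649 * 94.62
mass_C = 13.21358838 g, rounded to 4 dp:

13.2136 g


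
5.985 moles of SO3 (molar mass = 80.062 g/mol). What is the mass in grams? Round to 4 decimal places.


mass = n * M
mass = 5.985 * 80.062
mass = 479.17107 g, rounded to 4 dp:

479.1711 g


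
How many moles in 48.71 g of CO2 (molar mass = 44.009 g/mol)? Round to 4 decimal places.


n = mass / M
n = 48.71 / 44.009
n = 1.10681906 mol, rounded to 4 dp:

1.1068 mol


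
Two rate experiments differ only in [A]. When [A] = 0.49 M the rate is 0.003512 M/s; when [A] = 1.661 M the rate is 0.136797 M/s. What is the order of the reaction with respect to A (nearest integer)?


Rate is proportional to [A]^n, so rate2/rate1 = ([A]2/[A]1)^n. Take logs to solve for n.
rate2/rate1 = 0.136797 / 0.003512 = 38.9513
[A]2/[A]1 = 1.661 / 0.49 = 3.3898
n = ln(38.9513) / ln(3.3898) = 3.0
Nearest integer order:

3


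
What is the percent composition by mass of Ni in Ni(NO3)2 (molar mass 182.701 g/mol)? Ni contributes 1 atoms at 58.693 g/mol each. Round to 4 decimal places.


pct = 100 * (n_elem * M_elem) / M_total
mass_contribution = 1 * 58.693 = 58.693 g/mol
pct = 100 * 58.693 / 182.701
pct = 32.12516626 %, rounded to 4 dp:

32.1252 %


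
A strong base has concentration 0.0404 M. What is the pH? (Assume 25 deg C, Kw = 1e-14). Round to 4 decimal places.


A strong base dissociates completely, so [OH-] equals the given concentration.
pOH = -log10([OH-]) = -log10(0.0404) = 1.393619
pH = 14 - pOH = 14 - 1.393619
pH = 12.606381, rounded to 4 dp:

12.6064


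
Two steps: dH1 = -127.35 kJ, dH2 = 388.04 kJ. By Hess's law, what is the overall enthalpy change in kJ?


Hess's law: enthalpy is a state function, so add the step enthalpies.
dH_total = dH1 + dH2 = -127.35 + (388.04)
dH_total = 260.69 kJ:

260.69 kJ


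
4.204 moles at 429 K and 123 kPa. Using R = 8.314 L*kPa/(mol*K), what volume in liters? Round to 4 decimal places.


PV = nRT, solve for V = nRT / P.
nRT = 4.204 * 8.314 * 429 = 14994.432
V = 14994.432 / 123
V = 121.90595122 L, rounded to 4 dp:

121.9060 L


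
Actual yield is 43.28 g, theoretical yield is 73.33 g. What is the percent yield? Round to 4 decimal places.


% yield = 100 * actual / theoretical
% yield = 100 * 43.28 / 73.33
% yield = 59.02086458 %, rounded to 4 dp:

59.0209 %


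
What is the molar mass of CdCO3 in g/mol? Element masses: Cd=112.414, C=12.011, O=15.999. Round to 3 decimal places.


M = sum(count * atomic_mass) over atoms.
M = 1*112.414 + 1*12.011 + 3*15.999
M = 112.414 + 12.011 + 47.997
M = 172.422 g/mol, rounded to 3 dp:

172.422 g/mol


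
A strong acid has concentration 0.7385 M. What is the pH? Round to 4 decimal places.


A strong acid dissociates completely, so [H+] equals the given concentration.
pH = -log10([H+]) = -log10(0.7385)
pH = 0.1316495, rounded to 4 dp:

0.1316


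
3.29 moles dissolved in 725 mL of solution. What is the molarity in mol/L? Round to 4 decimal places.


Convert volume to liters: V_L = V_mL / 1000.
V_L = 725 / 1000 = 0.725 L
M = n / V_L = 3.29 / 0.725
M = 4.53793103 mol/L, rounded to 4 dp:

4.5379 mol/L


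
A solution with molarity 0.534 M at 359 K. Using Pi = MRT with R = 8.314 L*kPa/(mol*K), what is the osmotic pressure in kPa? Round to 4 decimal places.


Osmotic pressure (van't Hoff): Pi = M*R*T.
RT = 8.314 * 359 = 2984.726
Pi = 0.534 * 2984.726
Pi = 1593.843684 kPa, rounded to 4 dp:

1593.8437 kPa


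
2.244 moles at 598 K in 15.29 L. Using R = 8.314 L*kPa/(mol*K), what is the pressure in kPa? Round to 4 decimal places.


PV = nRT, solve for P = nRT / V.
nRT = 2.244 * 8.314 * 598 = 11156.6564
P = 11156.6564 / 15.29
P = 729.67013734 kPa, rounded to 4 dp:

729.6701 kPa


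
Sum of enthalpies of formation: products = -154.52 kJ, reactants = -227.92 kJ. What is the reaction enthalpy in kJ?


dH_rxn = sum(dH_f products) - sum(dH_f reactants)
dH_rxn = -154.52 - (-227.92)
dH_rxn = 73.4 kJ:

73.40 kJ


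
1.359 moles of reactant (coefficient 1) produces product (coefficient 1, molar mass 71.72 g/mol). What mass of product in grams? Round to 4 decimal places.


Use the coefficient ratio to convert reactant moles to product moles, then multiply by the product's molar mass.
moles_P = moles_R * (coeff_P / coeff_R) = 1.359 * (1/1) = 1.359
mass_P = moles_P * M_P = 1.359 * 71.72
mass_P = 97.46748 g, rounded to 4 dp:

97.4675 g


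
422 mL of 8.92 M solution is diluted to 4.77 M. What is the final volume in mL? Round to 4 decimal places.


Dilution: M1*V1 = M2*V2, solve for V2.
V2 = M1*V1 / M2
V2 = 8.92 * 422 / 4.77
V2 = 3764.24 / 4.77
V2 = 789.14884696 mL, rounded to 4 dp:

789.1488 mL


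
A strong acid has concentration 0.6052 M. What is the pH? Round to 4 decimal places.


A strong acid dissociates completely, so [H+] equals the given concentration.
pH = -log10([H+]) = -log10(0.6052)
pH = 0.21810108, rounded to 4 dp:

0.2181


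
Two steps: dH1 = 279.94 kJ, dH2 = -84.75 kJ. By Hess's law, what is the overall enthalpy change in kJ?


Hess's law: enthalpy is a state function, so add the step enthalpies.
dH_total = dH1 + dH2 = 279.94 + (-84.75)
dH_total = 195.19 kJ:

195.19 kJ


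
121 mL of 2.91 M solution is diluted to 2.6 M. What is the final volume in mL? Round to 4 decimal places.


Dilution: M1*V1 = M2*V2, solve for V2.
V2 = M1*V1 / M2
V2 = 2.91 * 121 / 2.6
V2 = 352.11 / 2.6
V2 = 135.42692308 mL, rounded to 4 dp:

135.4269 mL


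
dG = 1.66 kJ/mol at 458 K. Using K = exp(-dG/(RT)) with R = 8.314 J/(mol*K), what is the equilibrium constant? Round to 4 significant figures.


dG is in kJ/mol; multiply by 1000 to match R in J/(mol*K).
RT = 8.314 * 458 = 3807.812 J/mol
exponent = -dG*1000 / (RT) = -(1.66*1000) / 3807.812 = -0.43594589
K = exp(-0.43594589)
K = 0.64665272, rounded to 4 significant figures:

0.6467


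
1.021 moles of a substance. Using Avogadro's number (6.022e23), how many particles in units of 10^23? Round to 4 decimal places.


N = n * NA, then divide by 1e23 for the requested units.
N / 1e23 = n * 6.022
N / 1e23 = 1.021 * 6.022
N / 1e23 = 6.148462, rounded to 4 dp:

6.1485


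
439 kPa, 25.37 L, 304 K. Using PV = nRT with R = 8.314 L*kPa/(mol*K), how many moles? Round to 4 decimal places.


PV = nRT, solve for n = PV / (RT).
PV = 439 * 25.37 = 11137.43
RT = 8.314 * 304 = 2527.456
n = 11137.43 / 2527.456
n = 4.40657721 mol, rounded to 4 dp:

4.4066 mol


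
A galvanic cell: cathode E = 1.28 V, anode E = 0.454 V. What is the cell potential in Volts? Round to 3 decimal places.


Standard cell potential: E_cell = E_cathode - E_anode.
E_cell = 1.28 - (0.454)
E_cell = 0.826 V, rounded to 3 dp:

0.826 V


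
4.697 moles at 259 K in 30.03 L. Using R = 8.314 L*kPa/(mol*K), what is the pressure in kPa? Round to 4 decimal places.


PV = nRT, solve for P = nRT / V.
nRT = 4.697 * 8.314 * 259 = 10114.1722
P = 10114.1722 / 30.03
P = 336.80227106 kPa, rounded to 4 dp:

336.8023 kPa


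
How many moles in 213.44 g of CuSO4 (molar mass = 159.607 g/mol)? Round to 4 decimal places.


n = mass / M
n = 213.44 / 159.607
n = 1.33728471 mol, rounded to 4 dp:

1.3373 mol


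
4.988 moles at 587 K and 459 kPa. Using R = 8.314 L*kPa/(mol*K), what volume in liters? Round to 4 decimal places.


PV = nRT, solve for V = nRT / P.
nRT = 4.988 * 8.314 * 587 = 24343.0262
V = 24343.0262 / 459
V = 53.03491547 L, rounded to 4 dp:

53.0349 L


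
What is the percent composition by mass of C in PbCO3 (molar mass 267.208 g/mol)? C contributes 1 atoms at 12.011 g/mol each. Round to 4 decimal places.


pct = 100 * (n_elem * M_elem) / M_total
mass_contribution = 1 * 12.011 = 12.011 g/mol
pct = 100 * 12.011 / 267.208
pct = 4.49500015 %, rounded to 4 dp:

4.4950 %


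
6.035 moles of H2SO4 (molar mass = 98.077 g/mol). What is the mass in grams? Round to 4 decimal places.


mass = n * M
mass = 6.035 * 98.077
mass = 591.894695 g, rounded to 4 dp:

591.8947 g


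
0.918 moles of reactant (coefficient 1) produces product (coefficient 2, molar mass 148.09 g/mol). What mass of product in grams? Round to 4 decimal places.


Use the coefficient ratio to convert reactant moles to product moles, then multiply by the product's molar mass.
moles_P = moles_R * (coeff_P / coeff_R) = 0.918 * (2/1) = 1.836
mass_P = moles_P * M_P = 1.836 * 148.09
mass_P = 271.89324 g, rounded to 4 dp:

271.8932 g


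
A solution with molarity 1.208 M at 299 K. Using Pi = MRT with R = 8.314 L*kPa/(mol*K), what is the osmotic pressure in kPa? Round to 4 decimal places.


Osmotic pressure (van't Hoff): Pi = M*R*T.
RT = 8.314 * 299 = 2485.886
Pi = 1.208 * 2485.886
Pi = 3002.950288 kPa, rounded to 4 dp:

3002.9503 kPa


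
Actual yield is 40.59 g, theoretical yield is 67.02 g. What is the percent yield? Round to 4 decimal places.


% yield = 100 * actual / theoretical
% yield = 100 * 40.59 / 67.02
% yield = 60.56401074 %, rounded to 4 dp:

60.5640 %


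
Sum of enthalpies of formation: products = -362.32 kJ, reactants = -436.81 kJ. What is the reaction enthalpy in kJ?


dH_rxn = sum(dH_f products) - sum(dH_f reactants)
dH_rxn = -362.32 - (-436.81)
dH_rxn = 74.49 kJ:

74.49 kJ


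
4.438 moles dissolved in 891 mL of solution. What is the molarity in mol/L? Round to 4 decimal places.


Convert volume to liters: V_L = V_mL / 1000.
V_L = 891 / 1000 = 0.891 L
M = n / V_L = 4.438 / 0.891
M = 4.98092031 mol/L, rounded to 4 dp:

4.9809 mol/L


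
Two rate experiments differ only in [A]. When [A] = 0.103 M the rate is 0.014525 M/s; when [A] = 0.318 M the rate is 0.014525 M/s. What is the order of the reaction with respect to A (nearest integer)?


Rate is proportional to [A]^n, so rate2/rate1 = ([A]2/[A]1)^n. Take logs to solve for n.
rate2/rate1 = 0.014525 / 0.014525 = 1.0
[A]2/[A]1 = 0.318 / 0.103 = 3.0874
n = ln(1.0) / ln(3.0874) = 0.0
Nearest integer order:

0


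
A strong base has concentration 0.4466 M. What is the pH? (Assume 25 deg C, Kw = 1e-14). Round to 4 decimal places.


A strong base dissociates completely, so [OH-] equals the given concentration.
pOH = -log10([OH-]) = -log10(0.4466) = 0.350081
pH = 14 - pOH = 14 - 0.350081
pH = 13.649919, rounded to 4 dp:

13.6499


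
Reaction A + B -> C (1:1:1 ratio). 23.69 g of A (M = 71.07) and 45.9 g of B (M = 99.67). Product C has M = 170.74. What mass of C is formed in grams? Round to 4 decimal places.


Find moles of each reactant; the smaller value is the limiting reagent in a 1:1:1 reaction, so moles_C equals moles of the limiter.
n_A = mass_A / M_A = 23.69 / 71.07 = 0.333333 mol
n_B = mass_B / M_B = 45.9 / 99.67 = 0.46052 mol
Limiting reagent: A (smaller), n_limiting = 0.333333 mol
mass_C = n_limiting * M_C = 0.333333 * 170.74
mass_C = 56.91327642 g, rounded to 4 dp:

56.9133 g


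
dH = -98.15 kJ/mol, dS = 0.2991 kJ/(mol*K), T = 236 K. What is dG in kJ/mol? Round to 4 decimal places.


Gibbs: dG = dH - T*dS (consistent units, dS already in kJ/(mol*K)).
T*dS = 236 * 0.2991 = 70.5876
dG = -98.15 - (70.5876)
dG = -168.7376 kJ/mol, rounded to 4 dp:

-168.7376 kJ/mol


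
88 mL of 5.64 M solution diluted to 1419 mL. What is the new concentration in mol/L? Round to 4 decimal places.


Dilution: M1*V1 = M2*V2, solve for M2.
M2 = M1*V1 / V2
M2 = 5.64 * 88 / 1419
M2 = 496.32 / 1419
M2 = 0.34976744 mol/L, rounded to 4 dp:

0.3498 mol/L


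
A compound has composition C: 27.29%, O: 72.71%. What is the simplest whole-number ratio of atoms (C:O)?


Assume 100 g of compound, divide each mass% by atomic mass to get moles, then normalize by the smallest to get a raw atom ratio.
Moles per 100 g: C: 27.29/12.011 = 2.2721, O: 72.71/15.999 = 4.5447
Raw ratio (divide by min = 2.2721): C: 1.0, O: 2.0
Multiply by 1 to clear fractions: C: 1.0 ~= 1, O: 2.0 ~= 2
Reduce by GCD to get the simplest whole-number ratio:

1:2


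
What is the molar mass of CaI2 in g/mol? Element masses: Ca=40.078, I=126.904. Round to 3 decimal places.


M = sum(count * atomic_mass) over atoms.
M = 1*40.078 + 2*126.904
M = 40.078 + 253.808
M = 293.886 g/mol, rounded to 3 dp:

293.886 g/mol


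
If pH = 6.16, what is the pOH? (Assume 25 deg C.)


At 25 deg C, pH + pOH = 14.
pOH = 14 - pH = 14 - 6.16
pOH = 7.84:

7.84


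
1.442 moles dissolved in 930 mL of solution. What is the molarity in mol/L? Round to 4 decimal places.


Convert volume to liters: V_L = V_mL / 1000.
V_L = 930 / 1000 = 0.93 L
M = n / V_L = 1.442 / 0.93
M = 1.55053763 mol/L, rounded to 4 dp:

1.5505 mol/L


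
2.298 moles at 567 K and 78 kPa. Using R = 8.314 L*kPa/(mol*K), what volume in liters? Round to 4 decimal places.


PV = nRT, solve for V = nRT / P.
nRT = 2.298 * 8.314 * 567 = 10832.8593
V = 10832.8593 / 78
V = 138.88281154 L, rounded to 4 dp:

138.8828 L


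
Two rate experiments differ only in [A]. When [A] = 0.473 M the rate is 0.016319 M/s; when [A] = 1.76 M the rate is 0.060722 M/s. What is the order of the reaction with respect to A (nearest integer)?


Rate is proportional to [A]^n, so rate2/rate1 = ([A]2/[A]1)^n. Take logs to solve for n.
rate2/rate1 = 0.060722 / 0.016319 = 3.7209
[A]2/[A]1 = 1.76 / 0.473 = 3.7209
n = ln(3.7209) / ln(3.7209) = 1.0
Nearest integer order:

1


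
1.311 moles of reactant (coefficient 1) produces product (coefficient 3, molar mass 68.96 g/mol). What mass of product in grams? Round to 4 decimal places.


Use the coefficient ratio to convert reactant moles to product moles, then multiply by the product's molar mass.
moles_P = moles_R * (coeff_P / coeff_R) = 1.311 * (3/1) = 3.933
mass_P = moles_P * M_P = 3.933 * 68.96
mass_P = 271.21968 g, rounded to 4 dp:

271.2197 g


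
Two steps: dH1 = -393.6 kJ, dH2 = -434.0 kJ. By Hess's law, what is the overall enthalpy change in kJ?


Hess's law: enthalpy is a state function, so add the step enthalpies.
dH_total = dH1 + dH2 = -393.6 + (-434.0)
dH_total = -827.6 kJ:

-827.60 kJ


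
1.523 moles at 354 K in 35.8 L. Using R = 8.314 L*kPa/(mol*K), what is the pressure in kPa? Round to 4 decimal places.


PV = nRT, solve for P = nRT / V.
nRT = 1.523 * 8.314 * 354 = 4482.4266
P = 4482.4266 / 35.8
P = 125.20744693 kPa, rounded to 4 dp:

125.2074 kPa


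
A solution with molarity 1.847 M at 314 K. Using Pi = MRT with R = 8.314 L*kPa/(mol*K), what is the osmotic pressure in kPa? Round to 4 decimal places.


Osmotic pressure (van't Hoff): Pi = M*R*T.
RT = 8.314 * 314 = 2610.596
Pi = 1.847 * 2610.596
Pi = 4821.770812 kPa, rounded to 4 dp:

4821.7708 kPa


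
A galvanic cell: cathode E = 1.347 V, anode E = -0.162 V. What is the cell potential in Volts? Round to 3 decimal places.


Standard cell potential: E_cell = E_cathode - E_anode.
E_cell = 1.347 - (-0.162)
E_cell = 1.509 V, rounded to 3 dp:

1.509 V


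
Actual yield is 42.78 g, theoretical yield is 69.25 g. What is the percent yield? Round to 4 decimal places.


% yield = 100 * actual / theoretical
% yield = 100 * 42.78 / 69.25
% yield = 61.77617329 %, rounded to 4 dp:

61.7762 %


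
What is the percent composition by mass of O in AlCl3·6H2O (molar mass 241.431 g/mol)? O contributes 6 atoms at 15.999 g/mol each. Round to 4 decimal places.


pct = 100 * (n_elem * M_elem) / M_total
mass_contribution = 6 * 15.999 = 95.994 g/mol
pct = 100 * 95.994 / 241.431
pct = 39.76042845 %, rounded to 4 dp:

39.7604 %


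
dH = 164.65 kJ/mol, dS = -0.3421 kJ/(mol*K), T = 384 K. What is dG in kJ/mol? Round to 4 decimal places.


Gibbs: dG = dH - T*dS (consistent units, dS already in kJ/(mol*K)).
T*dS = 384 * -0.3421 = -131.3664
dG = 164.65 - (-131.3664)
dG = 296.0164 kJ/mol, rounded to 4 dp:

296.0164 kJ/mol


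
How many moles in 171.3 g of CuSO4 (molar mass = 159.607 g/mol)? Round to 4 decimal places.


n = mass / M
n = 171.3 / 159.607
n = 1.0732612 mol, rounded to 4 dp:

1.0733 mol


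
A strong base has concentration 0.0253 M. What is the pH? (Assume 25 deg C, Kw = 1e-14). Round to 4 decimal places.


A strong base dissociates completely, so [OH-] equals the given concentration.
pOH = -log10([OH-]) = -log10(0.0253) = 1.596879
pH = 14 - pOH = 14 - 1.596879
pH = 12.403121, rounded to 4 dp:

12.4031


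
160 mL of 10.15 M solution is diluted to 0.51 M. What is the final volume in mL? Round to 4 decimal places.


Dilution: M1*V1 = M2*V2, solve for V2.
V2 = M1*V1 / M2
V2 = 10.15 * 160 / 0.51
V2 = 1624.0 / 0.51
V2 = 3184.31372549 mL, rounded to 4 dp:

3184.3137 mL


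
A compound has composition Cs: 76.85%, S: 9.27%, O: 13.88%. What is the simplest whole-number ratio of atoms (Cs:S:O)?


Assume 100 g of compound, divide each mass% by atomic mass to get moles, then normalize by the smallest to get a raw atom ratio.
Moles per 100 g: Cs: 76.85/132.905 = 0.5782, S: 9.27/32.065 = 0.2891, O: 13.88/15.999 = 0.8676
Raw ratio (divide by min = 0.2891): Cs: 2.0, S: 1.0, O: 3.001
Multiply by 1 to clear fractions: Cs: 2.0 ~= 2, S: 1.0 ~= 1, O: 3.001 ~= 3
Reduce by GCD to get the simplest whole-number ratio:

2:1:3


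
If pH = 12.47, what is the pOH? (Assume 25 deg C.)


At 25 deg C, pH + pOH = 14.
pOH = 14 - pH = 14 - 12.47
pOH = 1.53:

1.53


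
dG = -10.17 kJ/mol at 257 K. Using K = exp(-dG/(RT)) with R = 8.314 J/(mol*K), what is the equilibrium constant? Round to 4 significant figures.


dG is in kJ/mol; multiply by 1000 to match R in J/(mol*K).
RT = 8.314 * 257 = 2136.698 J/mol
exponent = -dG*1000 / (RT) = -(-10.17*1000) / 2136.698 = 4.75968059
K = exp(4.75968059)
K = 116.70864, rounded to 4 significant figures:

116.7


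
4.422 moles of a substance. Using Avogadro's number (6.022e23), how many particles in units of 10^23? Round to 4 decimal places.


N = n * NA, then divide by 1e23 for the requested units.
N / 1e23 = n * 6.022
N / 1e23 = 4.422 * 6.022
N / 1e23 = 26.629284, rounded to 4 dp:

26.6293


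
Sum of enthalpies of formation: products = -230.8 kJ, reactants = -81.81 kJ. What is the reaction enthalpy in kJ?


dH_rxn = sum(dH_f products) - sum(dH_f reactants)
dH_rxn = -230.8 - (-81.81)
dH_rxn = -148.99 kJ:

-148.99 kJ


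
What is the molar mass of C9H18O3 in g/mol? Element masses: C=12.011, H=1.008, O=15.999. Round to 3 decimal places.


M = sum(count * atomic_mass) over atoms.
M = 9*12.011 + 18*1.008 + 3*15.999
M = 108.099 + 18.144 + 47.997
M = 174.24 g/mol, rounded to 3 dp:

174.240 g/mol


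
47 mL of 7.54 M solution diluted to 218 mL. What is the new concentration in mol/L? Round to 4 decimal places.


Dilution: M1*V1 = M2*V2, solve for M2.
M2 = M1*V1 / V2
M2 = 7.54 * 47 / 218
M2 = 354.38 / 218
M2 = 1.62559633 mol/L, rounded to 4 dp:

1.6256 mol/L


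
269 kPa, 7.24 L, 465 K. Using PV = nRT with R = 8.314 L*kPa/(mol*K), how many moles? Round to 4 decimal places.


PV = nRT, solve for n = PV / (RT).
PV = 269 * 7.24 = 1947.56
RT = 8.314 * 465 = 3866.01
n = 1947.56 / 3866.01
n = 0.50376486 mol, rounded to 4 dp:

0.5038 mol


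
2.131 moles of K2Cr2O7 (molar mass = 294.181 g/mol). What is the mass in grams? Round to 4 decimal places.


mass = n * M
mass = 2.131 * 294.181
mass = 626.899711 g, rounded to 4 dp:

626.8997 g


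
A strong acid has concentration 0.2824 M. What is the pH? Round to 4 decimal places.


A strong acid dissociates completely, so [H+] equals the given concentration.
pH = -log10([H+]) = -log10(0.2824)
pH = 0.54913531, rounded to 4 dp:

0.5491


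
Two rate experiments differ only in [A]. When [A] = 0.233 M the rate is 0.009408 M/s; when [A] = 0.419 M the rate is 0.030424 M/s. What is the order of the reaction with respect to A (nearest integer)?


Rate is proportional to [A]^n, so rate2/rate1 = ([A]2/[A]1)^n. Take logs to solve for n.
rate2/rate1 = 0.030424 / 0.009408 = 3.2338
[A]2/[A]1 = 0.419 / 0.233 = 1.7983
n = ln(3.2338) / ln(1.7983) = 2.0
Nearest integer order:

2


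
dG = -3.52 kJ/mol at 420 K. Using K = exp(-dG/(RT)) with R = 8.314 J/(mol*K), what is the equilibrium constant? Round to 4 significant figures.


dG is in kJ/mol; multiply by 1000 to match R in J/(mol*K).
RT = 8.314 * 420 = 3491.88 J/mol
exponent = -dG*1000 / (RT) = -(-3.52*1000) / 3491.88 = 1.00805297
K = exp(1.00805297)
K = 2.7402604, rounded to 4 significant figures:

2.740


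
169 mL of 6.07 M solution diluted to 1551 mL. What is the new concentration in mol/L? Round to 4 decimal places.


Dilution: M1*V1 = M2*V2, solve for M2.
M2 = M1*V1 / V2
M2 = 6.07 * 169 / 1551
M2 = 1025.83 / 1551
M2 = 0.6613991 mol/L, rounded to 4 dp:

0.6614 mol/L


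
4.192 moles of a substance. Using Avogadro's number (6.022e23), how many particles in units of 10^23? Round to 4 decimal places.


N = n * NA, then divide by 1e23 for the requested units.
N / 1e23 = n * 6.022
N / 1e23 = 4.192 * 6.022
N / 1e23 = 25.244224, rounded to 4 dp:

25.2442


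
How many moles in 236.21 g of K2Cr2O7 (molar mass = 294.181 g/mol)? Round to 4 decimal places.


n = mass / M
n = 236.21 / 294.181
n = 0.80294105 mol, rounded to 4 dp:

0.8029 mol


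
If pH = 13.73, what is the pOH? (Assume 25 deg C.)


At 25 deg C, pH + pOH = 14.
pOH = 14 - pH = 14 - 13.73
pOH = 0.27:

0.27


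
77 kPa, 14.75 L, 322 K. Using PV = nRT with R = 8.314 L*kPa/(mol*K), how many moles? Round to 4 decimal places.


PV = nRT, solve for n = PV / (RT).
PV = 77 * 14.75 = 1135.75
RT = 8.314 * 322 = 2677.108
n = 1135.75 / 2677.108
n = 0.42424512 mol, rounded to 4 dp:

0.4242 mol


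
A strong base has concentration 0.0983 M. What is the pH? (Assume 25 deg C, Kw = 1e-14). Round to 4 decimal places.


A strong base dissociates completely, so [OH-] equals the given concentration.
pOH = -log10([OH-]) = -log10(0.0983) = 1.007446
pH = 14 - pOH = 14 - 1.007446
pH = 12.992554, rounded to 4 dp:

12.9926


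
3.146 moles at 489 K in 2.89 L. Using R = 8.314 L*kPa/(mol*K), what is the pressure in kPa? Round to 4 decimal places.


PV = nRT, solve for P = nRT / V.
nRT = 3.146 * 8.314 * 489 = 12790.2077
P = 12790.2077 / 2.89
P = 4425.67740484 kPa, rounded to 4 dp:

4425.6774 kPa


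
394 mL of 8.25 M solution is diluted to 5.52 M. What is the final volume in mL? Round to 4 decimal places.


Dilution: M1*V1 = M2*V2, solve for V2.
V2 = M1*V1 / M2
V2 = 8.25 * 394 / 5.52
V2 = 3250.5 / 5.52
V2 = 588.85869565 mL, rounded to 4 dp:

588.8587 mL


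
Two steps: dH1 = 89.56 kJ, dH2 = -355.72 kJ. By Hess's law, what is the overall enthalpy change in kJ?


Hess's law: enthalpy is a state function, so add the step enthalpies.
dH_total = dH1 + dH2 = 89.56 + (-355.72)
dH_total = -266.16 kJ:

-266.16 kJ


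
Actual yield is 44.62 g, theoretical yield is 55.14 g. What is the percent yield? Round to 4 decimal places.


% yield = 100 * actual / theoretical
% yield = 100 * 44.62 / 55.14
% yield = 80.92129126 %, rounded to 4 dp:

80.9213 %


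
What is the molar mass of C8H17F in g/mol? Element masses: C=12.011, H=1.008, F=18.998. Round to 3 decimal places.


M = sum(count * atomic_mass) over atoms.
M = 8*12.011 + 17*1.008 + 1*18.998
M = 96.088 + 17.136 + 18.998
M = 132.222 g/mol, rounded to 3 dp:

132.222 g/mol


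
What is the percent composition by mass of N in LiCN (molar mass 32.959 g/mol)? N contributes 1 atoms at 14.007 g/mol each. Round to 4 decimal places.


pct = 100 * (n_elem * M_elem) / M_total
mass_contribution = 1 * 14.007 = 14.007 g/mol
pct = 100 * 14.007 / 32.959
pct = 42.49825541 %, rounded to 4 dp:

42.4983 %


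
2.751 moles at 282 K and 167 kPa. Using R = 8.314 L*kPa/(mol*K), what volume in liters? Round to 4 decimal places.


PV = nRT, solve for V = nRT / P.
nRT = 2.751 * 8.314 * 282 = 6449.8515
V = 6449.8515 / 167
V = 38.62186527 L, rounded to 4 dp:

38.6219 L


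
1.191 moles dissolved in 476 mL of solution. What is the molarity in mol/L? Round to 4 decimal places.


Convert volume to liters: V_L = V_mL / 1000.
V_L = 476 / 1000 = 0.476 L
M = n / V_L = 1.191 / 0.476
M = 2.50210084 mol/L, rounded to 4 dp:

2.5021 mol/L


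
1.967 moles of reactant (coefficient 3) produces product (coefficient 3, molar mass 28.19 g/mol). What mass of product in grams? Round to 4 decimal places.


Use the coefficient ratio to convert reactant moles to product moles, then multiply by the product's molar mass.
moles_P = moles_R * (coeff_P / coeff_R) = 1.967 * (3/3) = 1.967
mass_P = moles_P * M_P = 1.967 * 28.19
mass_P = 55.44973 g, rounded to 4 dp:

55.4497 g


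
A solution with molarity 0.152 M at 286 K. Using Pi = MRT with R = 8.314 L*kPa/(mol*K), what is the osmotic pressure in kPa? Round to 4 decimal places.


Osmotic pressure (van't Hoff): Pi = M*R*T.
RT = 8.314 * 286 = 2377.804
Pi = 0.152 * 2377.804
Pi = 361.426208 kPa, rounded to 4 dp:

361.4262 kPa


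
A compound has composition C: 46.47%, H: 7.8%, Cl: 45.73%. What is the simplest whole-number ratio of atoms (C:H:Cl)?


Assume 100 g of compound, divide each mass% by atomic mass to get moles, then normalize by the smallest to get a raw atom ratio.
Moles per 100 g: C: 46.47/12.011 = 3.869, H: 7.8/1.008 = 7.7381, Cl: 45.73/35.453 = 1.2899
Raw ratio (divide by min = 1.2899): C: 2.999, H: 5.999, Cl: 1.0
Multiply by 1 to clear fractions: C: 2.999 ~= 3, H: 5.999 ~= 6, Cl: 1.0 ~= 1
Reduce by GCD to get the simplest whole-number ratio:

3:6:1


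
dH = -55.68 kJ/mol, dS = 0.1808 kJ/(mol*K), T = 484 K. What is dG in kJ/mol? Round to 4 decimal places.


Gibbs: dG = dH - T*dS (consistent units, dS already in kJ/(mol*K)).
T*dS = 484 * 0.1808 = 87.5072
dG = -55.68 - (87.5072)
dG = -143.1872 kJ/mol, rounded to 4 dp:

-143.1872 kJ/mol


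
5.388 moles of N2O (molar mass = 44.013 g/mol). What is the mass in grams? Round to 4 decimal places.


mass = n * M
mass = 5.388 * 44.013
mass = 237.142044 g, rounded to 4 dp:

237.1420 g


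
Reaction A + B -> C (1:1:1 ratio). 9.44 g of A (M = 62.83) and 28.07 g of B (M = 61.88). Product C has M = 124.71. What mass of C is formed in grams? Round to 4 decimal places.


Find moles of each reactant; the smaller value is the limiting reagent in a 1:1:1 reaction, so moles_C equals moles of the limiter.
n_A = mass_A / M_A = 9.44 / 62.83 = 0.150247 mol
n_B = mass_B / M_B = 28.07 / 61.88 = 0.45362 mol
Limiting reagent: A (smaller), n_limiting = 0.150247 mol
mass_C = n_limiting * M_C = 0.150247 * 124.71
mass_C = 18.73730337 g, rounded to 4 dp:

18.7373 g


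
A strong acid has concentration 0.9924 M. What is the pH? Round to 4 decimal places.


A strong acid dissociates completely, so [H+] equals the given concentration.
pH = -log10([H+]) = -log10(0.9924)
pH = 0.00331324, rounded to 4 dp:

0.0033


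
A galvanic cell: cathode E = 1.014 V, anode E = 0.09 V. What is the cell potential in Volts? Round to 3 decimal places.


Standard cell potential: E_cell = E_cathode - E_anode.
E_cell = 1.014 - (0.09)
E_cell = 0.924 V, rounded to 3 dp:

0.924 V


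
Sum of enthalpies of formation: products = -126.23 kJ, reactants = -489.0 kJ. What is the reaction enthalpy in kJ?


dH_rxn = sum(dH_f products) - sum(dH_f reactants)
dH_rxn = -126.23 - (-489.0)
dH_rxn = 362.77 kJ:

362.77 kJ


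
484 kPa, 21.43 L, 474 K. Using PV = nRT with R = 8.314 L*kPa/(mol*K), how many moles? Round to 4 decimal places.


PV = nRT, solve for n = PV / (RT).
PV = 484 * 21.43 = 10372.12
RT = 8.314 * 474 = 3940.836
n = 10372.12 / 3940.836
n = 2.63195931 mol, rounded to 4 dp:

2.6320 mol


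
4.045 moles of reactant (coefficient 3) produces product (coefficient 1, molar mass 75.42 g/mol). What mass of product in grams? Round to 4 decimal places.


Use the coefficient ratio to convert reactant moles to product moles, then multiply by the product's molar mass.
moles_P = moles_R * (coeff_P / coeff_R) = 4.045 * (1/3) = 1.348333
mass_P = moles_P * M_P = 1.348333 * 75.42
mass_P = 101.69127486 g, rounded to 4 dp:

101.6913 g


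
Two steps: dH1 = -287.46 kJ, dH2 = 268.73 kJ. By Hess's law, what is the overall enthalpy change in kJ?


Hess's law: enthalpy is a state function, so add the step enthalpies.
dH_total = dH1 + dH2 = -287.46 + (268.73)
dH_total = -18.73 kJ:

-18.73 kJ


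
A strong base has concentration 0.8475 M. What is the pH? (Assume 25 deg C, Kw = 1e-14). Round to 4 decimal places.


A strong base dissociates completely, so [OH-] equals the given concentration.
pOH = -log10([OH-]) = -log10(0.8475) = 0.07186
pH = 14 - pOH = 14 - 0.07186
pH = 13.92814, rounded to 4 dp:

13.9281


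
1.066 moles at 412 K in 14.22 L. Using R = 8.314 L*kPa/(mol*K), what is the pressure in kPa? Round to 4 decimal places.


PV = nRT, solve for P = nRT / V.
nRT = 1.066 * 8.314 * 412 = 3651.4423
P = 3651.4423 / 14.22
P = 256.78215893 kPa, rounded to 4 dp:

256.7822 kPa


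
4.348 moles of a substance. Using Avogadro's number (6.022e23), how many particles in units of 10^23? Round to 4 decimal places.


N = n * NA, then divide by 1e23 for the requested units.
N / 1e23 = n * 6.022
N / 1e23 = 4.348 * 6.022
N / 1e23 = 26.183656, rounded to 4 dp:

26.1837


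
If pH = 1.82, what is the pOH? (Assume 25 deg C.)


At 25 deg C, pH + pOH = 14.
pOH = 14 - pH = 14 - 1.82
pOH = 12.18:

12.18


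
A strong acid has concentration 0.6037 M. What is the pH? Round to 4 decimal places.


A strong acid dissociates completely, so [H+] equals the given concentration.
pH = -log10([H+]) = -log10(0.6037)
pH = 0.21917882, rounded to 4 dp:

0.2192


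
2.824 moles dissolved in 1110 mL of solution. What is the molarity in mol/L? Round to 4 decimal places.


Convert volume to liters: V_L = V_mL / 1000.
V_L = 1110 / 1000 = 1.11 L
M = n / V_L = 2.824 / 1.11
M = 2.54414414 mol/L, rounded to 4 dp:

2.5441 mol/L


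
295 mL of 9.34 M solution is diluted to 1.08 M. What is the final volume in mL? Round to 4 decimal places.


Dilution: M1*V1 = M2*V2, solve for V2.
V2 = M1*V1 / M2
V2 = 9.34 * 295 / 1.08
V2 = 2755.3 / 1.08
V2 = 2551.2037037 mL, rounded to 4 dp:

2551.2037 mL


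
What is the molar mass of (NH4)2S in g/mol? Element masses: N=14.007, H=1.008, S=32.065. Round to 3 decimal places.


M = sum(count * atomic_mass) over atoms.
M = 2*14.007 + 8*1.008 + 1*32.065
M = 28.014 + 8.064 + 32.065
M = 68.143 g/mol, rounded to 3 dp:

68.143 g/mol


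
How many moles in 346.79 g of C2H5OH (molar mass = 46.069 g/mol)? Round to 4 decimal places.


n = mass / M
n = 346.79 / 46.069
n = 7.52762161 mol, rounded to 4 dp:

7.5276 mol


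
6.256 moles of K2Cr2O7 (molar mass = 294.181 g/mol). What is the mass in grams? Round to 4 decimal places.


mass = n * M
mass = 6.256 * 294.181
mass = 1840.396336 g, rounded to 4 dp:

1840.3963 g


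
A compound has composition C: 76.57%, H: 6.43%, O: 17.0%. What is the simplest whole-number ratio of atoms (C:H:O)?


Assume 100 g of compound, divide each mass% by atomic mass to get moles, then normalize by the smallest to get a raw atom ratio.
Moles per 100 g: C: 76.57/12.011 = 6.375, H: 6.43/1.008 = 6.379, O: 17.0/15.999 = 1.0626
Raw ratio (divide by min = 1.0626): C: 6.0, H: 6.003, O: 1.0
Multiply by 1 to clear fractions: C: 6.0 ~= 6, H: 6.003 ~= 6, O: 1.0 ~= 1
Reduce by GCD to get the simplest whole-number ratio:

6:6:1


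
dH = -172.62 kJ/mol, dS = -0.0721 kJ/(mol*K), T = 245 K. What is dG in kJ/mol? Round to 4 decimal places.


Gibbs: dG = dH - T*dS (consistent units, dS already in kJ/(mol*K)).
T*dS = 245 * -0.0721 = -17.6645
dG = -172.62 - (-17.6645)
dG = -154.9555 kJ/mol, rounded to 4 dp:

-154.9555 kJ/mol


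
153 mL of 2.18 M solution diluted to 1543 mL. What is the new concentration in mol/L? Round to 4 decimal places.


Dilution: M1*V1 = M2*V2, solve for M2.
M2 = M1*V1 / V2
M2 = 2.18 * 153 / 1543
M2 = 333.54 / 1543
M2 = 0.21616332 mol/L, rounded to 4 dp:

0.2162 mol/L


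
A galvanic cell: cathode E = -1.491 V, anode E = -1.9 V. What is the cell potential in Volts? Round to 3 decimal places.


Standard cell potential: E_cell = E_cathode - E_anode.
E_cell = -1.491 - (-1.9)
E_cell = 0.409 V, rounded to 3 dp:

0.409 V


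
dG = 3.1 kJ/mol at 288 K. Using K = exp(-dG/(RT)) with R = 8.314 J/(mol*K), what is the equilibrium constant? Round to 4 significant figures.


dG is in kJ/mol; multiply by 1000 to match R in J/(mol*K).
RT = 8.314 * 288 = 2394.432 J/mol
exponent = -dG*1000 / (RT) = -(3.1*1000) / 2394.432 = -1.2946703
K = exp(-1.2946703)
K = 0.27398818, rounded to 4 significant figures:

0.2740


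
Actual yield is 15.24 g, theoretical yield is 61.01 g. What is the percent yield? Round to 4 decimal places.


% yield = 100 * actual / theoretical
% yield = 100 * 15.24 / 61.01
% yield = 24.97951156 %, rounded to 4 dp:

24.9795 %


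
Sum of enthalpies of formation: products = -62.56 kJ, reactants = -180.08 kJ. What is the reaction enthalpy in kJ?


dH_rxn = sum(dH_f products) - sum(dH_f reactants)
dH_rxn = -62.56 - (-180.08)
dH_rxn = 117.52 kJ:

117.52 kJ


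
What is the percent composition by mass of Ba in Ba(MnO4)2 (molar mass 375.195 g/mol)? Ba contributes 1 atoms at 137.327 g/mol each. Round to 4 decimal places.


pct = 100 * (n_elem * M_elem) / M_total
mass_contribution = 1 * 137.327 = 137.327 g/mol
pct = 100 * 137.327 / 375.195
pct = 36.60150055 %, rounded to 4 dp:

36.6015 %


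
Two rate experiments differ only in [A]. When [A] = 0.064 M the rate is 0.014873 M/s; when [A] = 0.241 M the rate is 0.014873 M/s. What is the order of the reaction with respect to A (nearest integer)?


Rate is proportional to [A]^n, so rate2/rate1 = ([A]2/[A]1)^n. Take logs to solve for n.
rate2/rate1 = 0.014873 / 0.014873 = 1.0
[A]2/[A]1 = 0.241 / 0.064 = 3.7656
n = ln(1.0) / ln(3.7656) = 0.0
Nearest integer order:

0


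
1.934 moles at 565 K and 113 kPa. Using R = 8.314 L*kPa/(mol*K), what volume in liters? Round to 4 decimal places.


PV = nRT, solve for V = nRT / P.
nRT = 1.934 * 8.314 * 565 = 9084.7909
V = 9084.7909 / 113
V = 80.39637965 L, rounded to 4 dp:

80.3964 L


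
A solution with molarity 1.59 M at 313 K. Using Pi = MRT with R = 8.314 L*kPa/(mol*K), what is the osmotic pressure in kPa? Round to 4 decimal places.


Osmotic pressure (van't Hoff): Pi = M*R*T.
RT = 8.314 * 313 = 2602.282
Pi = 1.59 * 2602.282
Pi = 4137.62838 kPa, rounded to 4 dp:

4137.6284 kPa


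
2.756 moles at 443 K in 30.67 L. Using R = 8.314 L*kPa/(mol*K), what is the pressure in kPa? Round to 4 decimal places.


PV = nRT, solve for P = nRT / V.
nRT = 2.756 * 8.314 * 443 = 10150.6291
P = 10150.6291 / 30.67
P = 330.96280078 kPa, rounded to 4 dp:

330.9628 kPa


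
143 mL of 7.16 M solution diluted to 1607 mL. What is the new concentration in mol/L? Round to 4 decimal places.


Dilution: M1*V1 = M2*V2, solve for M2.
M2 = M1*V1 / V2
M2 = 7.16 * 143 / 1607
M2 = 1023.88 / 1607
M2 = 0.63713752 mol/L, rounded to 4 dp:

0.6371 mol/L


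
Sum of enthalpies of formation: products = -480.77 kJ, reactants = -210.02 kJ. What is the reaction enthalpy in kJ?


dH_rxn = sum(dH_f products) - sum(dH_f reactants)
dH_rxn = -480.77 - (-210.02)
dH_rxn = -270.75 kJ:

-270.75 kJ


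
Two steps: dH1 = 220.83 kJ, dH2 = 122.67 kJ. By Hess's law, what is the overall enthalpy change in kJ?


Hess's law: enthalpy is a state function, so add the step enthalpies.
dH_total = dH1 + dH2 = 220.83 + (122.67)
dH_total = 343.5 kJ:

343.50 kJ
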